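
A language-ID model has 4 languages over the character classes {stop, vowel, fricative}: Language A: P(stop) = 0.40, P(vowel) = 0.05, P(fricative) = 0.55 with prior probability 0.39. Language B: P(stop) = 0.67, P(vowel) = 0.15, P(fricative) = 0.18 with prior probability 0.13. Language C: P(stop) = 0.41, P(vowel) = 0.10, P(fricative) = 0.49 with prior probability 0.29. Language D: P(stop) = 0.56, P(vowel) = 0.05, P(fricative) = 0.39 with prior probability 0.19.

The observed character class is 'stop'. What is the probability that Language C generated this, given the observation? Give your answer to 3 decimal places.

0.254

By Bayes' theorem, P(k | x) = π_k f_k(x) / Σ_j π_j f_j(x).
Evaluate each component's likelihood at the observed value:
  f_A = P(stop | comp) = 0.40
  f_B = P(stop | comp) = 0.67
  f_C = P(stop | comp) = 0.41
  f_D = P(stop | comp) = 0.56
Multiply by the mixture weights:
  π_A·f_A = 0.39 × 0.4 = 0.156
  π_B·f_B = 0.13 × 0.67 = 0.0871
  π_C·f_C = 0.29 × 0.41 = 0.1189
  π_D·f_D = 0.19 × 0.56 = 0.1064
Denominator: 0.156 + 0.0871 + 0.1189 + 0.1064 = 0.4684
So the posterior for Language C is 0.1189 / 0.4684 ≈ 0.254.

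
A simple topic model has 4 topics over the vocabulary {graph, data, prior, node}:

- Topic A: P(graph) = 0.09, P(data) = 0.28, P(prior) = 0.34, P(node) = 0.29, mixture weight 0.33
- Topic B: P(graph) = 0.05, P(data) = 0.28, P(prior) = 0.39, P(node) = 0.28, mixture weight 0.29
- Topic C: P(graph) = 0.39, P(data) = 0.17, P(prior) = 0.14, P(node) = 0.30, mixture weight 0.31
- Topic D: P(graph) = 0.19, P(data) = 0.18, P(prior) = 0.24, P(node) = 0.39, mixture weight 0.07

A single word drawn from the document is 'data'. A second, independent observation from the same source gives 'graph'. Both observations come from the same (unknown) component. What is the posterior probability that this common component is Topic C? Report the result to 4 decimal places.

0.5819

Posterior ∝ prior × likelihood, so P(k | x) ∝ P(Z=k) f_k(x); normalise over all components.
Since both observations come from the same component, the likelihood for component k is f_k(x₁)·f_k(x₂).
  f_A = [P(data | comp) = 0.28] × [0.09] = 0.0252
  f_B = [P(data | comp) = 0.28] × [0.05] = 0.014
  f_C = [P(data | comp) = 0.17] × [0.39] = 0.0663
  f_D = [P(data | comp) = 0.18] × [0.19] = 0.0342
Multiply by the mixture weights:
  P(Z=A)·f_A = 0.33 × 0.0252 = 0.008316
  P(Z=B)·f_B = 0.29 × 0.014 = 0.00406
  P(Z=C)·f_C = 0.31 × 0.0663 = 0.020553
  P(Z=D)·f_D = 0.07 × 0.0342 = 0.002394
Sum: 0.008316 + 0.00406 + 0.020553 + 0.002394 = 0.035323
P(Topic C | data) ≈ 0.5819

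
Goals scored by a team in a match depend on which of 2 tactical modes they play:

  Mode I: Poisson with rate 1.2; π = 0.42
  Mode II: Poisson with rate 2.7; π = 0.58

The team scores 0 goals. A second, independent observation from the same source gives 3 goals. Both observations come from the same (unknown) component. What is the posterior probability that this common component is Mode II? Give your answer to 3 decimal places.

0.439

Posterior ∝ prior × likelihood, so P(k | x) ∝ π_k f_k(x); normalise over all components.
Since both observations come from the same component, the likelihood for component k is f_k(x₁)·f_k(x₂).
  f_I = [e^(−1.2)·1.2^0/0! = 0.301194] × [0.0867439] = 0.0261268
  f_II = [e^(−2.7)·2.7^0/0! = 0.0672055] × [0.220468] = 0.0148166
Weight by the priors:
  π_I·f_I = 0.42 × 0.0261268 = 0.0109732
  π_II·f_II = 0.58 × 0.0148166 = 0.00859365
Marginal: 0.0109732 + 0.00859365 = 0.0195669
So the posterior for Mode II is 0.00859365 / 0.0195669 ≈ 0.439.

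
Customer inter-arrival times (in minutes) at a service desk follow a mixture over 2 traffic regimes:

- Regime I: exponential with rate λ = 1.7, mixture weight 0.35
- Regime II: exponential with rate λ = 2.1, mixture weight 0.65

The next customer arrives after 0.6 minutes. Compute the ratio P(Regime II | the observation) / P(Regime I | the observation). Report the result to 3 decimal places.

The posterior odds equal the prior odds times the likelihood ratio: (P(Z=i)/P(Z=j))·(f_i(x)/f_j(x)).
Exponential densities:
  f_I = 1.7·e^(−1.7·0.6) = 1.7·e^(−1.0200) = 0.613011
  f_II = 2.1·e^(−2.1·0.6) = 2.1·e^(−1.2600) = 0.595673
Posterior odds = (P(Z=II)·f_II) / (P(Z=I)·f_I) = (0.65·0.595673) / (0.35·0.613011) = 0.387188 / 0.214554 ≈ 1.805

1.805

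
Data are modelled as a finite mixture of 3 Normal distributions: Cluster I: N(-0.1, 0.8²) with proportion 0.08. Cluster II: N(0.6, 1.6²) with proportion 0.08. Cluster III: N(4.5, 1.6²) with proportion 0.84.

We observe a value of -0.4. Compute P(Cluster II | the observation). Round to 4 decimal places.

0.2955

Posterior ∝ prior × likelihood, so P(k | x) ∝ w_k f_k(x); normalise over all components.
Evaluate each component's likelihood at the observed value:
  f_I = (1/(0.8·√(2π)))·exp(−(-0.4−-0.1)²/(2·0.8²)) = 0.498678·exp(-0.07031) = 0.464819
  f_II = (1/(1.6·√(2π)))·exp(−(-0.4−0.6)²/(2·1.6²)) = 0.249339·exp(-0.19531) = 0.205101
  f_III = (1/(1.6·√(2π)))·exp(−(-0.4−4.5)²/(2·1.6²)) = 0.249339·exp(-4.68945) = 0.00229185
Prior × likelihood for each component:
  w_I·f_I = 0.08 × 0.464819 = 0.0371855
  w_II·f_II = 0.08 × 0.205101 = 0.016408
  w_III·f_III = 0.84 × 0.00229185 = 0.00192516
Evidence: 0.0371855 + 0.016408 + 0.00192516 = 0.0555187
P(Cluster II | x) = 0.016408 / 0.0555187 ≈ 0.2955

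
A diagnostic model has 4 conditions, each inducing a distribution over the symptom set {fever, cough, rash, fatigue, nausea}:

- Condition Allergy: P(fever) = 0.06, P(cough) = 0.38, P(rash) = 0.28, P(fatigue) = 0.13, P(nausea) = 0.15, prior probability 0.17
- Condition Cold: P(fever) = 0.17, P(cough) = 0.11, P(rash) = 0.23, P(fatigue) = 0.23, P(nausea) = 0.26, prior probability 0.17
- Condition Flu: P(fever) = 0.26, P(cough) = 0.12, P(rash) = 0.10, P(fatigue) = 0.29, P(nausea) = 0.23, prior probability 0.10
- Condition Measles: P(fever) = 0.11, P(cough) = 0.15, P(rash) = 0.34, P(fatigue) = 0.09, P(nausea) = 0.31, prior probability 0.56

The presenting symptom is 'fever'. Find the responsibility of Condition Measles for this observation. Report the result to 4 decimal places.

The responsibility of component k is π_k f_k(x) divided by Σ_j π_j f_j(x).
Evaluate each component's likelihood at the observed value:
  L_Allergy = 0.06
  L_Cold = 0.17
  L_Flu = 0.26
  L_Measles = 0.11
Weight by the priors:
  π_Allergy·L_Allergy = 0.17 × 0.06 = 0.0102
  π_Cold·L_Cold = 0.17 × 0.17 = 0.0289
  π_Flu·L_Flu = 0.10 × 0.26 = 0.026
  π_Measles·L_Measles = 0.56 × 0.11 = 0.0616
Denominator: 0.0102 + 0.0289 + 0.026 + 0.0616 = 0.1267
So the posterior for Condition Measles is 0.0616 / 0.1267 ≈ 0.4862.

0.4862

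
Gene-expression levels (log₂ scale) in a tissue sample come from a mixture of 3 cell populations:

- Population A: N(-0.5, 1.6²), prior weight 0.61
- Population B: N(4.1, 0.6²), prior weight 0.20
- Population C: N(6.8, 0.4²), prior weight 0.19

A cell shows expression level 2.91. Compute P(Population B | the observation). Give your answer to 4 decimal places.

The responsibility of component k is π_k f_k(x) divided by Σ_j π_j f_j(x).
Normal densities:
  p_A = (1/(1.6·√(2π)))·exp(−(2.91−-0.5)²/(2·1.6²)) = 0.249339·exp(-2.27111) = 0.0257311
  p_B = (1/(0.6·√(2π)))·exp(−(2.91−4.1)²/(2·0.6²)) = 0.664904·exp(-1.96681) = 0.0930221
  p_C = (1/(0.4·√(2π)))·exp(−(2.91−6.8)²/(2·0.4²)) = 0.997356·exp(-47.28781) = 2.89744e-21
Unnormalised posteriors:
  π_A·p_A = 0.61 × 0.0257311 = 0.015696
  π_B·p_B = 0.20 × 0.0930221 = 0.0186044
  π_C·p_C = 0.19 × 2.89744e-21 = 5.50513e-22
Sum: 0.015696 + 0.0186044 + 5.50513e-22 = 0.0343004
P(Population B | the observation) = 0.0186044 / 0.0343004 ≈ 0.5424

0.5424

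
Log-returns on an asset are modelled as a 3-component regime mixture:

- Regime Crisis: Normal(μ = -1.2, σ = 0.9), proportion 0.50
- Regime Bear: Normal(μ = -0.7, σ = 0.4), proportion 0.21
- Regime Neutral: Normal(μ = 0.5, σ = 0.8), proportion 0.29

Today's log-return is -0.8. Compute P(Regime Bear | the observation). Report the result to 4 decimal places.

By Bayes' theorem, P(k | x) = P(Z=k) f_k(x) / Σ_j P(Z=j) f_j(x).
Component likelihoods at x = -0.8:
  f_Crisis = 0.401582
  f_Bear = 0.96667
  f_Neutral = 0.133173
Prior × likelihood for each component:
  P(Z=Crisis)·f_Crisis = 0.50 × 0.401582 = 0.200791
  P(Z=Bear)·f_Bear = 0.21 × 0.96667 = 0.203001
  P(Z=Neutral)·f_Neutral = 0.29 × 0.133173 = 0.0386201
Denominator: 0.200791 + 0.203001 + 0.0386201 = 0.442412
P(Regime Bear | x) ≈ 0.4589

0.4589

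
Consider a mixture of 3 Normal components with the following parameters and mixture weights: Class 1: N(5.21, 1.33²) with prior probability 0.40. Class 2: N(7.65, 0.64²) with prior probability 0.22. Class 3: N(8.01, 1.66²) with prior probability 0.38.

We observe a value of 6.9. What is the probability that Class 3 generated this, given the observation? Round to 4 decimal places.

By Bayes' theorem, P(k | x) = w_k f_k(x) / Σ_j w_j f_j(x).
Normal densities:
  f_1 = 0.133798
  f_2 = 0.313707
  f_3 = 0.192181
Weight by the priors:
  w_1·f_1 = 0.40 × 0.133798 = 0.053519
  w_2·f_2 = 0.22 × 0.313707 = 0.0690155
  w_3·f_3 = 0.38 × 0.192181 = 0.0730287
Normaliser: 0.053519 + 0.0690155 + 0.0730287 = 0.195563
P(Class 3 | the observation) = 0.0730287 / 0.195563 ≈ 0.3734

0.3734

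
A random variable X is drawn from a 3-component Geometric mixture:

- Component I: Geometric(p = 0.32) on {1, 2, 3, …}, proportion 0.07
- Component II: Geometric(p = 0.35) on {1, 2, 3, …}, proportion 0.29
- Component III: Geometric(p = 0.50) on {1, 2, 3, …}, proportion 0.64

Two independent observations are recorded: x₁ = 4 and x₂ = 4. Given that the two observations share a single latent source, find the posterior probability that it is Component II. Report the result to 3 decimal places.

Posterior ∝ prior × likelihood, so P(k | x) ∝ P(Z=k) f_k(x); normalise over all components.
Since both observations come from the same component, the likelihood for component k is f_k(x₁)·f_k(x₂).
  L_I = [0.32·(1−0.32)^3 = 0.32·0.314432 = 0.100618] × [0.100618] = 0.010124
  L_II = [0.35·(1−0.35)^3 = 0.35·0.274625 = 0.0961188] × [0.0961188] = 0.00923881
  L_III = [0.50·(1−0.50)^3 = 0.50·0.125 = 0.0625] × [0.0625] = 0.00390625
Unnormalised posteriors:
  P(Z=I)·L_I = 0.07 × 0.010124 = 0.000708682
  P(Z=II)·L_II = 0.29 × 0.00923881 = 0.00267926
  P(Z=III)·L_III = 0.64 × 0.00390625 = 0.0025
Marginal: 0.000708682 + 0.00267926 + 0.0025 = 0.00588794
P(Component II | x) ≈ 0.455

0.455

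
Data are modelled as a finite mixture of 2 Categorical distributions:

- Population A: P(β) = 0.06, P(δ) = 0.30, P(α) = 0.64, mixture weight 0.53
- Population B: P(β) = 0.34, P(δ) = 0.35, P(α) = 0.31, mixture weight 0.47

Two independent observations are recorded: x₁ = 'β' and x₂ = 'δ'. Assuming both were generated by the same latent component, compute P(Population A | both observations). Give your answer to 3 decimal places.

0.146

The responsibility of component k is P(Z=k) f_k(x) divided by Σ_j P(Z=j) f_j(x).
Since both observations come from the same component, the likelihood for component k is f_k(x₁)·f_k(x₂).
  f_A = [P(β | comp) = 0.06] × [0.3] = 0.018
  f_B = [P(β | comp) = 0.34] × [0.35] = 0.119
Multiply by the mixture weights:
  P(Z=A)·f_A = 0.53 × 0.018 = 0.00954
  P(Z=B)·f_B = 0.47 × 0.119 = 0.05593
Normaliser: 0.00954 + 0.05593 = 0.06547
P(Population A | x₁,x₂) = 0.00954 / 0.06547 ≈ 0.146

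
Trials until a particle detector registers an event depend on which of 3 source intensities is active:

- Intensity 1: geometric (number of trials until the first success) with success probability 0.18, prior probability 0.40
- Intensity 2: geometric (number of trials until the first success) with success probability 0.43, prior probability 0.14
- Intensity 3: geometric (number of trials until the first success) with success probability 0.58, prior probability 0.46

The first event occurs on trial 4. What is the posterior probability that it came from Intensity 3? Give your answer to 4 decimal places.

0.2799

By Bayes' theorem, P(k | x) = w_k f_k(x) / Σ_j w_j f_j(x).
Evaluate each component's likelihood at the observed value:
  f_1 = 0.18·(1−0.18)^3 = 0.18·0.551368 = 0.0992462
  f_2 = 0.43·(1−0.43)^3 = 0.43·0.185193 = 0.079633
  f_3 = 0.58·(1−0.58)^3 = 0.58·0.074088 = 0.042971
Unnormalised posteriors:
  w_1·f_1 = 0.40 × 0.0992462 = 0.0396985
  w_2·f_2 = 0.14 × 0.079633 = 0.0111486
  w_3·f_3 = 0.46 × 0.042971 = 0.0197667
Marginal: 0.0396985 + 0.0111486 + 0.0197667 = 0.0706138
So the posterior for Intensity 3 is 0.0197667 / 0.0706138 ≈ 0.2799.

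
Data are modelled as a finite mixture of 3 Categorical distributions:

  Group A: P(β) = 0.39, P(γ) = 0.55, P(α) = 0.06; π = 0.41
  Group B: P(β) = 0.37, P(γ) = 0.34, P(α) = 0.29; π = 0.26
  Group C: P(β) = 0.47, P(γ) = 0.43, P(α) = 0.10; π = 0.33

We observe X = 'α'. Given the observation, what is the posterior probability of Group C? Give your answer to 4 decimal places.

Apply Bayes' rule: the posterior for each component is proportional to its prior times its likelihood at x.
Component likelihoods at x = 'α':
  f_A = P(α | comp) = 0.06
  f_B = P(α | comp) = 0.29
  f_C = P(α | comp) = 0.10
Weight by the priors:
  π_A·f_A = 0.41 × 0.06 = 0.0246
  π_B·f_B = 0.26 × 0.29 = 0.0754
  π_C·f_C = 0.33 × 0.1 = 0.033
Denominator: 0.0246 + 0.0754 + 0.033 = 0.133
P(Group C | 'α') = 0.033 / 0.133 ≈ 0.2481

0.2481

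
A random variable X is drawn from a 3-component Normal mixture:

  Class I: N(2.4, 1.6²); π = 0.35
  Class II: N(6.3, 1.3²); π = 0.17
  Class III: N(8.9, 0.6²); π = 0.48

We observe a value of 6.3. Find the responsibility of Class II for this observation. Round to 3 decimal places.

0.921

Posterior ∝ prior × likelihood, so P(k | x) ∝ w_k f_k(x); normalise over all components.
Normal densities:
  L_I = 0.0127829
  L_II = 0.306879
  L_III = 5.56181e-05
Multiply by the mixture weights:
  w_I·L_I = 0.35 × 0.0127829 = 0.00447402
  w_II·L_II = 0.17 × 0.306879 = 0.0521694
  w_III·L_III = 0.48 × 5.56181e-05 = 2.66967e-05
Sum: 0.00447402 + 0.0521694 + 2.66967e-05 = 0.0566701
So the posterior for Class II is 0.0521694 / 0.0566701 ≈ 0.921.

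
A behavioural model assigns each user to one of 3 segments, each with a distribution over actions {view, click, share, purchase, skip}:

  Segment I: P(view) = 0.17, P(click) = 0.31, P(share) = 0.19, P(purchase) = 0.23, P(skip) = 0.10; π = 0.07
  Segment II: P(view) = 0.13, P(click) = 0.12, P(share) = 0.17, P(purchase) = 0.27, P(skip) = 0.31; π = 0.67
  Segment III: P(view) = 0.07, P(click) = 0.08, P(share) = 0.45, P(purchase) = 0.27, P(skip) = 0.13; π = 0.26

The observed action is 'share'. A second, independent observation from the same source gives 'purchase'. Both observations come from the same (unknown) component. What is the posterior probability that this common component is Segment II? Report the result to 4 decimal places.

0.4702

Apply Bayes' rule: the posterior for each component is proportional to its prior times its likelihood at x.
Since both observations come from the same component, the likelihood for component k is f_k(x₁)·f_k(x₂).
  p_I = [0.19] × [0.23] = 0.0437
  p_II = [0.17] × [0.27] = 0.0459
  p_III = [0.45] × [0.27] = 0.1215
Prior × likelihood for each component:
  π_I·p_I = 0.07 × 0.0437 = 0.003059
  π_II·p_II = 0.67 × 0.0459 = 0.030753
  π_III·p_III = 0.26 × 0.1215 = 0.03159
Normaliser: 0.003059 + 0.030753 + 0.03159 = 0.065402
So the posterior for Segment II is 0.030753 / 0.065402 ≈ 0.4702.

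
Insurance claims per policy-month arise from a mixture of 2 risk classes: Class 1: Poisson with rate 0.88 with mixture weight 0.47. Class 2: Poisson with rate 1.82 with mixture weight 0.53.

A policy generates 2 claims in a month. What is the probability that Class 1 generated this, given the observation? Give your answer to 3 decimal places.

0.347

The responsibility of component k is P(Z=k) f_k(x) divided by Σ_j P(Z=j) f_j(x).
Evaluate each component's likelihood at the observed value:
  L_1 = e^(−0.88)·0.88^2/2! = 0.160604
  L_2 = e^(−1.82)·1.82^2/2! = 0.268347
Prior × likelihood for each component:
  P(Z=1)·L_1 = 0.47 × 0.160604 = 0.0754839
  P(Z=2)·L_2 = 0.53 × 0.268347 = 0.142224
Marginal: 0.0754839 + 0.142224 = 0.217708
So the posterior for Class 1 is 0.0754839 / 0.217708 ≈ 0.347.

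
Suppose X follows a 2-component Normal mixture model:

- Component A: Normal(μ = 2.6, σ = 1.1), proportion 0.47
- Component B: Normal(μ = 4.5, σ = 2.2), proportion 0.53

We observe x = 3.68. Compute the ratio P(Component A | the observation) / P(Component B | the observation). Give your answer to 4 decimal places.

1.1741

Posterior odds = (w_i f_i(x)) / (w_j f_j(x)); the normalising sum cancels.
Component likelihoods at x = 3.68:
  p_A = (1/(1.1·√(2π)))·exp(−(3.68−2.6)²/(2·1.1²)) = 0.362675·exp(-0.48198) = 0.223972
  p_B = (1/(2.2·√(2π)))·exp(−(3.68−4.5)²/(2·2.2²)) = 0.181337·exp(-0.06946) = 0.169169
Odds = (0.47/0.53) × (0.223972/0.169169) = 0.886792 × 1.32396 ≈ 1.1741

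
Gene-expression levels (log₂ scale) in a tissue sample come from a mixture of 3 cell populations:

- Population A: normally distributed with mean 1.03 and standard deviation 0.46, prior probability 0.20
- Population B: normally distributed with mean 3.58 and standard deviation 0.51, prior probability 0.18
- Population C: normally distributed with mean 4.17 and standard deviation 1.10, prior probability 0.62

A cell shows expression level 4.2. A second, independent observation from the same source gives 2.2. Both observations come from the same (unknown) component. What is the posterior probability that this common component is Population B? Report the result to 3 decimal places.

By Bayes' theorem, P(k | x) = π_k f_k(x) / Σ_j π_j f_j(x).
Since both observations come from the same component, the likelihood for component k is f_k(x₁)·f_k(x₂).
  p_A = [(1/(0.46·√(2π)))·exp(−(4.2−1.03)²/(2·0.46²)) = 0.867266·exp(-23.74504) = 4.22487e-11] × [0.034148] = 1.44271e-12
  p_B = [(1/(0.51·√(2π)))·exp(−(4.2−3.58)²/(2·0.51²)) = 0.782240·exp(-0.73895) = 0.373611] × [0.0201109] = 0.00751365
  p_C = [(1/(1.10·√(2π)))·exp(−(4.2−4.17)²/(2·1.10²)) = 0.362675·exp(-0.00037) = 0.36254] × [0.072954] = 0.0264487
Multiply by the mixture weights:
  π_A·p_A = 0.20 × 1.44271e-12 = 2.88542e-13
  π_B·p_B = 0.18 × 0.00751365 = 0.00135246
  π_C·p_C = 0.62 × 0.0264487 = 0.0163982
Denominator: 2.88542e-13 + 0.00135246 + 0.0163982 = 0.0177507
P(Population B | x) = 0.00135246 / 0.0177507 ≈ 0.076

0.076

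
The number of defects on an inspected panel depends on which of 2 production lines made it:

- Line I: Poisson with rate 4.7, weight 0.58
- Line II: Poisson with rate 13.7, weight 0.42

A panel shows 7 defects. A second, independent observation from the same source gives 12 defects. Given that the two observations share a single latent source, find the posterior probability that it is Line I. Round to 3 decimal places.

Apply Bayes' rule: the posterior for each component is proportional to its prior times its likelihood at x.
Since both observations come from the same component, the likelihood for component k is f_k(x₁)·f_k(x₂).
  f_I = [0.0914261] × [0.00220624] = 0.000201708
  f_II = [0.0201734] × [0.102441] = 0.00206659
Multiply by the mixture weights:
  P(Z=I)·f_I = 0.58 × 0.000201708 = 0.000116991
  P(Z=II)·f_II = 0.42 × 0.00206659 = 0.000867968
Evidence: 0.000116991 + 0.000867968 = 0.000984959
P(Line I | x₁, x₂) ≈ 0.119

0.119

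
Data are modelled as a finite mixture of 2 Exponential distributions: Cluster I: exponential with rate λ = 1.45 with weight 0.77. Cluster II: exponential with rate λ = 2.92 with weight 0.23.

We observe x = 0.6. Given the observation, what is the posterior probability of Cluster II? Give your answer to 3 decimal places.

0.199

P(component k | x) = π_k·f_k(x) / marginal(x), where marginal(x) = Σ_j π_j·f_j(x).
Component likelihoods at x = 0.6:
  L_I = 1.45·e^(−1.45·0.6) = 1.45·e^(−0.8700) = 0.60748
  L_II = 2.92·e^(−2.92·0.6) = 2.92·e^(−1.7520) = 0.506406
Unnormalised posteriors:
  π_I·L_I = 0.77 × 0.60748 = 0.467759
  π_II·L_II = 0.23 × 0.506406 = 0.116473
Denominator: 0.467759 + 0.116473 = 0.584233
So the posterior for Cluster II is 0.116473 / 0.584233 ≈ 0.199.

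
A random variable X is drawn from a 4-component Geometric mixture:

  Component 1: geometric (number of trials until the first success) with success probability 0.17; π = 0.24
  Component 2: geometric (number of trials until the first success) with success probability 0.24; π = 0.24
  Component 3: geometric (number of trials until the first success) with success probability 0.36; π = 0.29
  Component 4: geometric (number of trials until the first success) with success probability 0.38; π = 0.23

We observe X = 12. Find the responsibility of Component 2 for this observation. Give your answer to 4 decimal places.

0.3028

Posterior ∝ prior × likelihood, so P(k | x) ∝ w_k f_k(x); normalise over all components.
Evaluate each component's likelihood at the observed value:
  L_1 = 0.17·(1−0.17)^11 = 0.17·0.128783 = 0.0218931
  L_2 = 0.24·(1−0.24)^11 = 0.24·0.0488596 = 0.0117263
  L_3 = 0.36·(1−0.36)^11 = 0.36·0.0073787 = 0.00265633
  L_4 = 0.38·(1−0.38)^11 = 0.38·0.00520366 = 0.00197739
Multiply by the mixture weights:
  w_1·L_1 = 0.24 × 0.0218931 = 0.00525435
  w_2·L_2 = 0.24 × 0.0117263 = 0.00281431
  w_3·L_3 = 0.29 × 0.00265633 = 0.000770336
  w_4·L_4 = 0.23 × 0.00197739 = 0.0004548
Denominator: 0.00525435 + 0.00281431 + 0.000770336 + 0.0004548 = 0.0092938
Responsibility of Component 2: 0.00281431 / 0.0092938 ≈ 0.3028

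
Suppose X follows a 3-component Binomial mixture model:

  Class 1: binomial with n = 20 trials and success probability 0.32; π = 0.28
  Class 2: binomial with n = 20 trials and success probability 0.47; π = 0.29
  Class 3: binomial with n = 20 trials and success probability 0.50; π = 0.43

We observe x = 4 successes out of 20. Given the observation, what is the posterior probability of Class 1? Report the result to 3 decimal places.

By Bayes' theorem, P(k | x) = w_k f_k(x) / Σ_j w_j f_j(x).
Evaluate each component's likelihood at the observed value:
  p_1 = 0.106178
  p_2 = 0.0091643
  p_3 = 0.00462055
Unnormalised posteriors:
  w_1·p_1 = 0.28 × 0.106178 = 0.02973
  w_2·p_2 = 0.29 × 0.0091643 = 0.00265765
  w_3·p_3 = 0.43 × 0.00462055 = 0.00198684
Evidence: 0.02973 + 0.00265765 + 0.00198684 = 0.0343744
P(Class 1 | 4 successes out of 20) ≈ 0.865

0.865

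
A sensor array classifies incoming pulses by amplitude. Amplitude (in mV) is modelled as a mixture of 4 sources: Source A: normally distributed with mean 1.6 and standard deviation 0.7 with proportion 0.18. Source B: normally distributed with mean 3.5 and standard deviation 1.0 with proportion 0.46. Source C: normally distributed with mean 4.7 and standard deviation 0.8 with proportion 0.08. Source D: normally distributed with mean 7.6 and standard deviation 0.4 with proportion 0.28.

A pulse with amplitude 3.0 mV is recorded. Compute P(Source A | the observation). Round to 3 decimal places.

The responsibility of component k is π_k f_k(x) divided by Σ_j π_j f_j(x).
Component likelihoods at x = 3.0 mV:
  L_A = (1/(0.7·√(2π)))·exp(−(3.0−1.6)²/(2·0.7²)) = 0.569918·exp(-2.00000) = 0.07713
  L_B = (1/(1.0·√(2π)))·exp(−(3.0−3.5)²/(2·1.0²)) = 0.398942·exp(-0.12500) = 0.352065
  L_C = (1/(0.8·√(2π)))·exp(−(3.0−4.7)²/(2·0.8²)) = 0.498678·exp(-2.25781) = 0.0521512
  L_D = (1/(0.4·√(2π)))·exp(−(3.0−7.6)²/(2·0.4²)) = 0.997356·exp(-66.12500) = 1.91041e-29
Weight by the priors:
  π_A·L_A = 0.18 × 0.07713 = 0.0138834
  π_B·L_B = 0.46 × 0.352065 = 0.16195
  π_C·L_C = 0.08 × 0.0521512 = 0.0041721
  π_D·L_D = 0.28 × 1.91041e-29 = 5.34916e-30
Normaliser: 0.0138834 + 0.16195 + 0.0041721 + 5.34916e-30 = 0.180006
P(Source A | the observation) = 0.0138834 / 0.180006 ≈ 0.077

0.077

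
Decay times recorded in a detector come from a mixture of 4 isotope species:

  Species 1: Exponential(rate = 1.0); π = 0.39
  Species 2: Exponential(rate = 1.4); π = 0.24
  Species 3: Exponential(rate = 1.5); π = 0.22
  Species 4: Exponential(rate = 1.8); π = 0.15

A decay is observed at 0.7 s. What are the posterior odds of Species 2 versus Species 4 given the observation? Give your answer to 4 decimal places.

1.6466

Only the two components matter; the odds are (π_i f_i(x)) / (π_j f_j(x)).
Evaluate each component's likelihood at the observed value:
  p_1 = 1.0·e^(−1.0·0.7) = 1.0·e^(−0.7000) = 0.496585
  p_2 = 1.4·e^(−1.4·0.7) = 1.4·e^(−0.9800) = 0.525436
  p_3 = 1.5·e^(−1.5·0.7) = 1.5·e^(−1.0500) = 0.524907
  p_4 = 1.8·e^(−1.8·0.7) = 1.8·e^(−1.2600) = 0.510577
0.126105 / 0.0765866 ≈ 1.6466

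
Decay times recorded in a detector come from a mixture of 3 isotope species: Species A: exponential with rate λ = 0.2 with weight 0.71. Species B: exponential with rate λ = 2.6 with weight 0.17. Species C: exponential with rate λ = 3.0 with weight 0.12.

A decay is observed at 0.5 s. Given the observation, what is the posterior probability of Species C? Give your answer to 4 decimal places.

0.2440

The responsibility of component k is π_k f_k(x) divided by Σ_j π_j f_j(x).
Exponential densities:
  L_A = 0.180967
  L_B = 0.708583
  L_C = 0.66939
Prior × likelihood for each component:
  π_A·L_A = 0.71 × 0.180967 = 0.128487
  π_B·L_B = 0.17 × 0.708583 = 0.120459
  π_C·L_C = 0.12 × 0.66939 = 0.0803269
Sum: 0.128487 + 0.120459 + 0.0803269 = 0.329273
So the posterior for Species C is 0.0803269 / 0.329273 ≈ 0.2440.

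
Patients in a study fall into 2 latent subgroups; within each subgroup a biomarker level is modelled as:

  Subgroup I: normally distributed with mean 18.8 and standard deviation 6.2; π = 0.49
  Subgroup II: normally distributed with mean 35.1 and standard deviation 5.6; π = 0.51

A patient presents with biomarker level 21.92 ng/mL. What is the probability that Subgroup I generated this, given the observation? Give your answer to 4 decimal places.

0.9242

P(component k | x) = w_k·f_k(x) / marginal(x), where marginal(x) = Σ_j w_j·f_j(x).
Component likelihoods at x = 21.92 ng/mL:
  L_I = (1/(6.2·√(2π)))·exp(−(21.92−18.8)²/(2·6.2²)) = 0.064346·exp(-0.12662) = 0.0566929
  L_II = (1/(5.6·√(2π)))·exp(−(21.92−35.1)²/(2·5.6²)) = 0.071240·exp(-2.76965) = 0.00446559
Prior × likelihood for each component:
  w_I·L_I = 0.49 × 0.0566929 = 0.0277795
  w_II·L_II = 0.51 × 0.00446559 = 0.00227745
Normaliser: 0.0277795 + 0.00227745 = 0.030057
P(Subgroup I | the observation) ≈ 0.9242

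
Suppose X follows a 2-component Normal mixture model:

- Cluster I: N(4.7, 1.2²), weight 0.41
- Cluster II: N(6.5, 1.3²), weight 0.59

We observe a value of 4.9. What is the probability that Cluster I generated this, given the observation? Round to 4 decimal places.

By Bayes' theorem, P(k | x) = w_k f_k(x) / Σ_j w_j f_j(x).
Component likelihoods at x = 4.9:
  L_I = 0.327866
  L_II = 0.143891
Weight by the priors:
  w_I·L_I = 0.41 × 0.327866 = 0.134425
  w_II·L_II = 0.59 × 0.143891 = 0.0848957
Marginal: 0.134425 + 0.0848957 = 0.219321
P(Cluster I | the observation) = 0.134425 / 0.219321 ≈ 0.6129

0.6129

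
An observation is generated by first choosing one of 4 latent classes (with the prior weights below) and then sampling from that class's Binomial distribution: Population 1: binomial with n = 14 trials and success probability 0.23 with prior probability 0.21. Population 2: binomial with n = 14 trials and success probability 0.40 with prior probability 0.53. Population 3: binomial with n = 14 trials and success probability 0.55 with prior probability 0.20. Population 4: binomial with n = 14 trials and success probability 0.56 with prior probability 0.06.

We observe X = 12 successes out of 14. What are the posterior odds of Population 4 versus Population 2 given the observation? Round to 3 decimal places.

Posterior odds = (P(Z=i) f_i(x)) / (P(Z=j) f_j(x)); the normalising sum cancels.
Evaluate each component's likelihood at the observed value:
  f_1 = C(14,12)·0.23^12·0.77^2 = 91·2.19146e-08·0.5929 = 1.18238e-06
  f_2 = C(14,12)·0.40^12·0.60^2 = 91·1.67772e-05·0.36 = 0.000549622
  f_3 = C(14,12)·0.55^12·0.45^2 = 91·0.000766218·0.2025 = 0.0141195
  f_4 = C(14,12)·0.56^12·0.44^2 = 91·0.000951166·0.1936 = 0.0167573
0.00100544 / 0.000291299 ≈ 3.452

3.452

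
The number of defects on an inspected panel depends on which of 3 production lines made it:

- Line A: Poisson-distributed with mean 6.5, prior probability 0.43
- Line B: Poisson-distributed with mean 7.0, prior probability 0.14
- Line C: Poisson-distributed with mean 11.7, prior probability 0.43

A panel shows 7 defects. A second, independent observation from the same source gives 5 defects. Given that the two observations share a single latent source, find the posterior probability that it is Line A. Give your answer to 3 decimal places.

0.754

Apply Bayes' rule: the posterior for each component is proportional to its prior times its likelihood at x.
Since both observations come from the same component, the likelihood for component k is f_k(x₁)·f_k(x₂).
  p_A = [e^(−6.5)·6.5^7/7! = 0.146234] × [0.145369] = 0.0212579
  p_B = [e^(−7.0)·7.0^7/7! = 0.149003] × [0.127717] = 0.0190301
  p_C = [e^(−11.7)·11.7^7/7! = 0.0493884] × [0.0151531] = 0.000748389
Unnormalised posteriors:
  P(Z=A)·p_A = 0.43 × 0.0212579 = 0.00914089
  P(Z=B)·p_B = 0.14 × 0.0190301 = 0.00266422
  P(Z=C)·p_C = 0.43 × 0.000748389 = 0.000321807
Normaliser: 0.00914089 + 0.00266422 + 0.000321807 = 0.0121269
So the posterior for Line A is 0.00914089 / 0.0121269 ≈ 0.754.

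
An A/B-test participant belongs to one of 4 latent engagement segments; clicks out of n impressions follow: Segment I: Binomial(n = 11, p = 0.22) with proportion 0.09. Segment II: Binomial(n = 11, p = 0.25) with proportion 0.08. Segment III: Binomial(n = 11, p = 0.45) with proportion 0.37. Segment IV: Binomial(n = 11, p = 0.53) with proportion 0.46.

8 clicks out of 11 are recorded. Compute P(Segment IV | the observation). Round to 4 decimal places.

0.7404

Apply Bayes' rule: the posterior for each component is proportional to its prior times its likelihood at x.
Evaluate each component's likelihood at the observed value:
  L_I = 0.000429684
  L_II = 0.00106215
  L_III = 0.0461607
  L_IV = 0.106656
Unnormalised posteriors:
  w_I·L_I = 0.09 × 0.000429684 = 3.86716e-05
  w_II·L_II = 0.08 × 0.00106215 = 8.49724e-05
  w_III·L_III = 0.37 × 0.0461607 = 0.0170794
  w_IV·L_IV = 0.46 × 0.106656 = 0.0490617
Denominator: 3.86716e-05 + 8.49724e-05 + 0.0170794 + 0.0490617 = 0.0662648
So the posterior for Segment IV is 0.0490617 / 0.0662648 ≈ 0.7404.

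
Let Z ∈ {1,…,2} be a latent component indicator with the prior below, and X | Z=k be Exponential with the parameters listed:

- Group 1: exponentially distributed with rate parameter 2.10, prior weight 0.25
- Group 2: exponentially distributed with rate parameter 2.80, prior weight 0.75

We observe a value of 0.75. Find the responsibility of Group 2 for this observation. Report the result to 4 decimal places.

0.7029

Apply Bayes' rule: the posterior for each component is proportional to its prior times its likelihood at x.
Evaluate each component's likelihood at the observed value:
  p_1 = 0.434716
  p_2 = 0.342878
Prior × likelihood for each component:
  w_1·p_1 = 0.25 × 0.434716 = 0.108679
  w_2·p_2 = 0.75 × 0.342878 = 0.257158
Marginal: 0.108679 + 0.257158 = 0.365837
So the posterior for Group 2 is 0.257158 / 0.365837 ≈ 0.7029.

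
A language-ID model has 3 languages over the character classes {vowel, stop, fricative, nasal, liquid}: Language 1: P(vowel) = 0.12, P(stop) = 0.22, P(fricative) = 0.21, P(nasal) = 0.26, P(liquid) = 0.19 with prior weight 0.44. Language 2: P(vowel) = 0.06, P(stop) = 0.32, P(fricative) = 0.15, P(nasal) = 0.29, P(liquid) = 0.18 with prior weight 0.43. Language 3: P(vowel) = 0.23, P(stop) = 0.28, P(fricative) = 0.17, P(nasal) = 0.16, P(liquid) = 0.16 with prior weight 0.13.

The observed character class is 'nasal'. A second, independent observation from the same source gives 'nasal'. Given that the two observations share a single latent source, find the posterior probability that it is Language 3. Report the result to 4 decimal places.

0.0481

Apply Bayes' rule: the posterior for each component is proportional to its prior times its likelihood at x.
Since both observations come from the same component, the likelihood for component k is f_k(x₁)·f_k(x₂).
  L_1 = [P(nasal | comp) = 0.26] × [0.26] = 0.0676
  L_2 = [P(nasal | comp) = 0.29] × [0.29] = 0.0841
  L_3 = [P(nasal | comp) = 0.16] × [0.16] = 0.0256
Unnormalised posteriors:
  w_1·L_1 = 0.44 × 0.0676 = 0.029744
  w_2·L_2 = 0.43 × 0.0841 = 0.036163
  w_3·L_3 = 0.13 × 0.0256 = 0.003328
Normaliser: 0.029744 + 0.036163 + 0.003328 = 0.069235
P(Language 3 | x₁,x₂) ≈ 0.0481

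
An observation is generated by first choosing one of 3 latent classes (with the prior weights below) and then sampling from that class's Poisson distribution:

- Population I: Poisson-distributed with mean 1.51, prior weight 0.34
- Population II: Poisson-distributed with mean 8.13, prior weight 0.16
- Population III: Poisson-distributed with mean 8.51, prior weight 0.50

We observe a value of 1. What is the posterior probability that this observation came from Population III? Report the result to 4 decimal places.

0.0075

Posterior ∝ prior × likelihood, so P(k | x) ∝ w_k f_k(x); normalise over all components.
Component likelihoods at x = 1:
  f_I = 0.333574
  f_II = 0.00239484
  f_III = 0.00171429
Multiply by the mixture weights:
  w_I·f_I = 0.34 × 0.333574 = 0.113415
  w_II·f_II = 0.16 × 0.00239484 = 0.000383174
  w_III·f_III = 0.50 × 0.00171429 = 0.000857143
Normaliser: 0.113415 + 0.000383174 + 0.000857143 = 0.114656
Responsibility of Population III: 0.000857143 / 0.114656 ≈ 0.0075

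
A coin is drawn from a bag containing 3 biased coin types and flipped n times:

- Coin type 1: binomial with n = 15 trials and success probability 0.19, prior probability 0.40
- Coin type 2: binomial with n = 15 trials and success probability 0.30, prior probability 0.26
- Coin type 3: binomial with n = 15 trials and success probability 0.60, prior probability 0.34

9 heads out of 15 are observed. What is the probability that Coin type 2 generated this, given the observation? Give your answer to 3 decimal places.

0.041

Apply Bayes' rule: the posterior for each component is proportional to its prior times its likelihood at x.
Binomial probabilities:
  L_1 = 0.000456138
  L_2 = 0.01159
  L_3 = 0.206598
Weight by the priors:
  π_1·L_1 = 0.40 × 0.000456138 = 0.000182455
  π_2·L_2 = 0.26 × 0.01159 = 0.0030134
  π_3·L_3 = 0.34 × 0.206598 = 0.0702432
Sum: 0.000182455 + 0.0030134 + 0.0702432 = 0.073439
P(Coin type 2 | the observation) ≈ 0.041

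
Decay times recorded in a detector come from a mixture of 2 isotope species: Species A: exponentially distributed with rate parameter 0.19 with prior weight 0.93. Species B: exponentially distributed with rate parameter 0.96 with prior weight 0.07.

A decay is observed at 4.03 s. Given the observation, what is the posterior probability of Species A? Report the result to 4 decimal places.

Apply Bayes' rule: the posterior for each component is proportional to its prior times its likelihood at x.
Evaluate each component's likelihood at the observed value:
  f_A = 0.19·e^(−0.19·4.03) = 0.19·e^(−0.7657) = 0.0883516
  f_B = 0.96·e^(−0.96·4.03) = 0.96·e^(−3.8688) = 0.0200481
Weight by the priors:
  π_A·f_A = 0.93 × 0.0883516 = 0.082167
  π_B·f_B = 0.07 × 0.0200481 = 0.00140337
Marginal: 0.082167 + 0.00140337 = 0.0835703
P(Species A | data) ≈ 0.9832

0.9832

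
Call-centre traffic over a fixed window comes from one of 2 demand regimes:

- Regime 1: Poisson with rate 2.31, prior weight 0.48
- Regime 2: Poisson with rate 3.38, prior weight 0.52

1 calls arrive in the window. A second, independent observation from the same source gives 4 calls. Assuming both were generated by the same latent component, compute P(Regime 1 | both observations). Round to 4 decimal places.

0.5391

The responsibility of component k is π_k f_k(x) divided by Σ_j π_j f_j(x).
Since both observations come from the same component, the likelihood for component k is f_k(x₁)·f_k(x₂).
  f_1 = [e^(−2.31)·2.31^1/1! = 0.229293] × [0.117765] = 0.0270028
  f_2 = [e^(−3.38)·3.38^1/1! = 0.11508] × [0.185157] = 0.0213079
Weight by the priors:
  π_1·f_1 = 0.48 × 0.0270028 = 0.0129613
  π_2·f_2 = 0.52 × 0.0213079 = 0.0110801
Normaliser: 0.0129613 + 0.0110801 = 0.0240415
So the posterior for Regime 1 is 0.0129613 / 0.0240415 ≈ 0.5391.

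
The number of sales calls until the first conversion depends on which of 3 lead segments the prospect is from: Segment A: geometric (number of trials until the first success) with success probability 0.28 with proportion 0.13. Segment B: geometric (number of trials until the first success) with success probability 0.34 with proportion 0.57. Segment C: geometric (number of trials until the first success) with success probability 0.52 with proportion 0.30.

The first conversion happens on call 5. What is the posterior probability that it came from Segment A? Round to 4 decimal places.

The responsibility of component k is P(Z=k) f_k(x) divided by Σ_j P(Z=j) f_j(x).
Geometric probabilities:
  f_A = 0.0752468
  f_B = 0.0645141
  f_C = 0.0276038
Multiply by the mixture weights:
  P(Z=A)·f_A = 0.13 × 0.0752468 = 0.00978208
  P(Z=B)·f_B = 0.57 × 0.0645141 = 0.036773
  P(Z=C)·f_C = 0.30 × 0.0276038 = 0.00828113
Sum: 0.00978208 + 0.036773 + 0.00828113 = 0.0548363
P(Segment A | x) ≈ 0.1784

0.1784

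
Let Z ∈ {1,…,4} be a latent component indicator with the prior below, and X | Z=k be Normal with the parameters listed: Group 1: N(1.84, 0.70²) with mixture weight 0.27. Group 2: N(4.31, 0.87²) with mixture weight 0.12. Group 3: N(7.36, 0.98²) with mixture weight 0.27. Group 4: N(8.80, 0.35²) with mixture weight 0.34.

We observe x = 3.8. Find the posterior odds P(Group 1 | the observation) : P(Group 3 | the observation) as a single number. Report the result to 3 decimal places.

Since P(k|x) ∝ P(Z=k) f_k(x), the posterior odds are P(Z=i) f_i(x) / (P(Z=j) f_j(x)).
Component likelihoods at x = 3.8:
  L_1 = (1/(0.70·√(2π)))·exp(−(3.8−1.84)²/(2·0.70²)) = 0.569918·exp(-3.92000) = 0.0113078
  L_2 = (1/(0.87·√(2π)))·exp(−(3.8−4.31)²/(2·0.87²)) = 0.458554·exp(-0.17182) = 0.386163
  L_3 = (1/(0.98·√(2π)))·exp(−(3.8−7.36)²/(2·0.98²)) = 0.407084·exp(-6.59808) = 0.000554846
  L_4 = (1/(0.35·√(2π)))·exp(−(3.8−8.80)²/(2·0.35²)) = 1.139835·exp(-102.04082) = 5.50907e-45
0.0030531 / 0.000149808 ≈ 20.380

20.380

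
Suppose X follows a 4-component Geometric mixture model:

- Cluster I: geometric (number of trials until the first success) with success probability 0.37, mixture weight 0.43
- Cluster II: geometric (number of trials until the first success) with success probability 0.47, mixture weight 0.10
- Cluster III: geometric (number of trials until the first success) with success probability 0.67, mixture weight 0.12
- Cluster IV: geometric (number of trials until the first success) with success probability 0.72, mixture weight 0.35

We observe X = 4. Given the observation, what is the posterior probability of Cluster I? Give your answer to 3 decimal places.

0.721

The responsibility of component k is w_k f_k(x) divided by Σ_j w_j f_j(x).
Component likelihoods at x = 4:
  p_I = 0.0925174
  p_II = 0.0699722
  p_III = 0.0240778
  p_IV = 0.0158054
Multiply by the mixture weights:
  w_I·p_I = 0.43 × 0.0925174 = 0.0397825
  w_II·p_II = 0.10 × 0.0699722 = 0.00699722
  w_III·p_III = 0.12 × 0.0240778 = 0.00288933
  w_IV·p_IV = 0.35 × 0.0158054 = 0.0055319
Evidence: 0.0397825 + 0.00699722 + 0.00288933 + 0.0055319 = 0.0552009
So the posterior for Cluster I is 0.0397825 / 0.0552009 ≈ 0.721.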